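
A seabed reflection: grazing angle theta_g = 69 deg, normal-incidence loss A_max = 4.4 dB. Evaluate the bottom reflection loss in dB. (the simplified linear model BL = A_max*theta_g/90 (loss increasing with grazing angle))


BL = A_max * theta_g / 90 = 4.4 * 69 / 90 = 3.37

3.37 dB


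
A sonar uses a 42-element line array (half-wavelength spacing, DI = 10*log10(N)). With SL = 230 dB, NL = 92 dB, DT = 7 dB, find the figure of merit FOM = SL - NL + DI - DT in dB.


Step 1: DI = 10*log10(42) = 16.23 dB
Step 2: FOM = SL - NL + DI - DT = 230 - 92 + 16.23 - 7 = 147.23

147.23 dB


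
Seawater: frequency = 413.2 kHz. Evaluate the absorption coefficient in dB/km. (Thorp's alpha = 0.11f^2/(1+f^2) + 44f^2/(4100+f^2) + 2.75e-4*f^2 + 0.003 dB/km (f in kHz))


f^2 = 170734.24
alpha = 0.11*170734.24/(1+170734.24) + 44*170734.24/(4100+170734.24) + 2.75e-4*170734.24 + 0.003 = 90.033

90.033 dB/km


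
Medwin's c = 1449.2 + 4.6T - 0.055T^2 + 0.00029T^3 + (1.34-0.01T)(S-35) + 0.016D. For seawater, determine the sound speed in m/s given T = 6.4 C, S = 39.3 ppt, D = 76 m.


c = 1449.2 + 4.6*6.4 - 0.055*6.4^2 + 0.00029*6.4^3 + (1.34 - 0.01*6.4)*(39.3 - 35) + 0.016*76 = 1483.17

1483.17 m/s


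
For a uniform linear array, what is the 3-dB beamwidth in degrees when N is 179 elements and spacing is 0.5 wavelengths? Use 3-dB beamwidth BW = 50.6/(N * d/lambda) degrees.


0.57 deg


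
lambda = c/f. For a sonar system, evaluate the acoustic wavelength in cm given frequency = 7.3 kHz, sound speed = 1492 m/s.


lambda = c/f = 1492 / 7300 = 0.2044 m = 20.44 cm

20.44 cm


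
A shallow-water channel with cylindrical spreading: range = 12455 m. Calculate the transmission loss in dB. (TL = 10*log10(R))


TL = 10*log10(12455) = 40.95

40.95 dB


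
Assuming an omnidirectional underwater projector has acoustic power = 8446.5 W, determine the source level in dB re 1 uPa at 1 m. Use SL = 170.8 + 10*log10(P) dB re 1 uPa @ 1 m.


SL = 170.8 + 10*log10(8446.5) = 170.8 + 39.27 = 210.07

210.07 dB


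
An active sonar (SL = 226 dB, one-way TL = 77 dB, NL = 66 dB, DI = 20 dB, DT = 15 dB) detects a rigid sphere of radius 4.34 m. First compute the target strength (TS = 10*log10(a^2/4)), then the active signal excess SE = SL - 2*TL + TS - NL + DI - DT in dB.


Step 1: TS = 10*log10(4.34^2/4) = 6.73 dB
Step 2: SE = SL - 2*TL + TS - NL + DI - DT = 226 - 2*77 + (6.73) - 66 + 20 - 15 = 17.73

17.73 dB


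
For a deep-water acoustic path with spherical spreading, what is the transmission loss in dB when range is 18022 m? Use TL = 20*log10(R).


TL = 20*log10(18022) = 85.12

85.12 dB


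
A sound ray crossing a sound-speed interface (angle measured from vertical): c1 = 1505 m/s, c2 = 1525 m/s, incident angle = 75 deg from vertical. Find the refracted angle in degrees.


78.17 deg


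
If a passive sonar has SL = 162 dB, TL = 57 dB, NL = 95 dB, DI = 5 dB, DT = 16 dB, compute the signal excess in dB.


SE = SL - TL - NL + DI - DT = 162 - 57 - 95 + 5 - 16 = -1

-1 dB


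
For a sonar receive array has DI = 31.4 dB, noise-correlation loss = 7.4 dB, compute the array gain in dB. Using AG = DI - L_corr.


24.0 dB


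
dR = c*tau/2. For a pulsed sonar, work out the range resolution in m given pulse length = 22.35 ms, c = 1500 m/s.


dR = c*tau/2 = 1500 * 22.35e-3 / 2 = 16.7625

16.7625 m


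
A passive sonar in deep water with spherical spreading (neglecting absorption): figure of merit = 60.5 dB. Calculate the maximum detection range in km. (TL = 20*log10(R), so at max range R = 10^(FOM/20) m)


At max range FOM = TL, so 20*log10(R) = 60.5
R = 10^(60.5/20) = 1059.25 m = 1.06 km

1.06 km


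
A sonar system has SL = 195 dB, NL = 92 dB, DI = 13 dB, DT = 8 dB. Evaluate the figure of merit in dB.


FOM = SL - NL + DI - DT = 195 - 92 + 13 - 8 = 108

108 dB


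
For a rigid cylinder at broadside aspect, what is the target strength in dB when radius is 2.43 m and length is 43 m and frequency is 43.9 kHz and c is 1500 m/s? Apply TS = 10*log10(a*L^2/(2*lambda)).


48.18 dB


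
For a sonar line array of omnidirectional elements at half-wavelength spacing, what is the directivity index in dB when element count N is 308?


DI = 10*log10(308) = 24.89

24.89 dB


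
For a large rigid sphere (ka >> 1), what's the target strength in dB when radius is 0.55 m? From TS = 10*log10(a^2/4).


-11.21 dB


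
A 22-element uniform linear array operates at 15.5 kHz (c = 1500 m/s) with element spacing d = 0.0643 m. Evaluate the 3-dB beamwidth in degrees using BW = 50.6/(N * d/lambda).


Step 1: lambda = 1500/15500 = 0.09677 m
Step 2: d/lambda = 0.0643/0.09677 = 0.6645
Step 3: BW = 50.6/(N * d/lambda) = 50.6/(22 * 0.6645) = 3.46

3.46 deg


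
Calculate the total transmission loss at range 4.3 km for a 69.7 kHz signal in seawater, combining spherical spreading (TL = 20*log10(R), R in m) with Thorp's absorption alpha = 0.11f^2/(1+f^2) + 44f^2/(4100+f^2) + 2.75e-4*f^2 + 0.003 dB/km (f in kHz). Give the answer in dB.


Step 1 (Thorp): alpha = 0.11*4858.09/(1+4858.09) + 44*4858.09/(4100+4858.09) + 2.75e-4*4858.09 + 0.003 = 25.3107 dB/km
Step 2: TL_spread = 20*log10(4300) = 72.67 dB
Step 3: TL_abs = alpha*R = 25.3107 * 4.3 = 108.84 dB
Step 4: TL_total = 72.67 + 108.84 = 181.51

181.51 dB


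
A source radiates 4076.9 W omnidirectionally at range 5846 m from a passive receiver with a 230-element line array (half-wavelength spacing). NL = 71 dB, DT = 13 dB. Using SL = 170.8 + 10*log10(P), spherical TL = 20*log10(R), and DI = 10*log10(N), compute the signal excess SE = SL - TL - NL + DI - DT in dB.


Step 1: SL = 170.8 + 10*log10(4076.9) = 206.9 dB
Step 2: TL = 20*log10(5846) = 75.34 dB
Step 3: DI = 10*log10(230) = 23.62 dB
Step 4: SE = SL - TL - NL + DI - DT = 206.9 - 75.34 - 71 + 23.62 - 13 = 71.18

71.18 dB


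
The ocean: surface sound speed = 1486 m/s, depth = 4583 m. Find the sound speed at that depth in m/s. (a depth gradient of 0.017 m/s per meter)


c = 1486 + 0.017 * 4583 = 1563.911

1563.911 m/s


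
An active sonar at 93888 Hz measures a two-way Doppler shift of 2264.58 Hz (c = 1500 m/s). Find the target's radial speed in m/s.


From fd = 2*f*v/c, v = c*fd/(2*f) = 1500 * 2264.58 / (2*93888) = 18.09

18.09 m/s


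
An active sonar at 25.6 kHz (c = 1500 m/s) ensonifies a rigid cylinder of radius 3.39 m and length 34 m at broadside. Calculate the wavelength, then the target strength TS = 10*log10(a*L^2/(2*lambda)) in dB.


Step 1: lambda = c/f = 1500/25600 = 0.05859 m
Step 2: TS = 10*log10(a*L^2/(2*lambda)) = 10*log10(3.39*34^2/(2*0.05859)) = 45.24

45.24 dB


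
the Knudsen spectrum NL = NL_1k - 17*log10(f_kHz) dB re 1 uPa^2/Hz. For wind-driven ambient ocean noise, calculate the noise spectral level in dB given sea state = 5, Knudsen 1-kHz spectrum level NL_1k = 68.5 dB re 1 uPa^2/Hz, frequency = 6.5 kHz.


NL = NL_1k - 17*log10(f_kHz) = 68.5 - 17*log10(6.5) = 68.5 - (13.82) = 54.68

54.68 dB


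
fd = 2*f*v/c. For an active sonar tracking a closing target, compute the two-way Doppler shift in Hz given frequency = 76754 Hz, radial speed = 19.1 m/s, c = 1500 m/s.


fd = 2*f*v/c = 2 * 76754 * 19.1 / 1500 = 1954.67

1954.67 Hz


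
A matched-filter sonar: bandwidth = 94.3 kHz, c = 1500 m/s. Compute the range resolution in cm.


dR = c/(2*BW) = 1500 / (2 * 94.3e3) = 0.008 m = 0.8 cm

0.8 cm


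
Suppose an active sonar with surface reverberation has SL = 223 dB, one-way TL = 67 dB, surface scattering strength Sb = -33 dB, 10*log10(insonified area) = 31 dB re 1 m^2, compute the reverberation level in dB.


RL = SL - 2*TL + Sb + 10*log10(A) = 223 - 2*67 + (-33) + 31 = 87

87 dB


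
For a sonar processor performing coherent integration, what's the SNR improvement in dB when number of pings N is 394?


Gain = 10*log10(394) = 25.95

25.95 dB


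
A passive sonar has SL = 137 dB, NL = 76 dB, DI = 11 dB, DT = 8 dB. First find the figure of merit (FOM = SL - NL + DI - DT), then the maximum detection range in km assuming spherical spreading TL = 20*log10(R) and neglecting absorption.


Step 1: FOM = SL - NL + DI - DT = 137 - 76 + 11 - 8 = 64 dB
Step 2: at max range FOM = TL = 20*log10(R), so R = 10^(64/20) = 1584.89 m = 1.58 km

1.58 km


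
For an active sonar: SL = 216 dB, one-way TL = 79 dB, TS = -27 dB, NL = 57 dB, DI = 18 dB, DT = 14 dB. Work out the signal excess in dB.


-22 dB


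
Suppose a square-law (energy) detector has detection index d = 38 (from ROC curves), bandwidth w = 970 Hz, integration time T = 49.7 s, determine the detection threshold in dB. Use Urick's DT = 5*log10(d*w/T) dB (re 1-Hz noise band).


14.35 dB


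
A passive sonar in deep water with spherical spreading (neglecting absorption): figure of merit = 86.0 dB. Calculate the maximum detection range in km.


19.95 km


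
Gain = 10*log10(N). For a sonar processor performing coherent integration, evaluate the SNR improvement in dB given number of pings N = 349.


Gain = 10*log10(349) = 25.43

25.43 dB


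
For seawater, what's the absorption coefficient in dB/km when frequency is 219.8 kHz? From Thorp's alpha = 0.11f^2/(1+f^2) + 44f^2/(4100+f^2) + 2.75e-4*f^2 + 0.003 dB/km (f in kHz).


f^2 = 48312.04
alpha = 0.11*48312.04/(1+48312.04) + 44*48312.04/(4100+48312.04) + 2.75e-4*48312.04 + 0.003 = 53.957

53.957 dB/km


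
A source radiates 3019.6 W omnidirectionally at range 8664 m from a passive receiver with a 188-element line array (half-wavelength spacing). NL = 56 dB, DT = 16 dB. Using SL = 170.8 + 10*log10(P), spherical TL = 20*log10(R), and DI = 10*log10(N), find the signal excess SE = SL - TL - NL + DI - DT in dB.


77.59 dB


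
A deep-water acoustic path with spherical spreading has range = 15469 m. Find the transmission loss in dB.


TL = 20*log10(15469) = 83.79

83.79 dB


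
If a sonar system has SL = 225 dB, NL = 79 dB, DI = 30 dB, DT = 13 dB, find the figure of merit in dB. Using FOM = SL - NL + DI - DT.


163 dB


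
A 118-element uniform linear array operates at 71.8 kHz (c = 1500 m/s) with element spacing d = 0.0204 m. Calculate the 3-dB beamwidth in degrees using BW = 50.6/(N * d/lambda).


Step 1: lambda = 1500/71800 = 0.02089 m
Step 2: d/lambda = 0.0204/0.02089 = 0.9765
Step 3: BW = 50.6/(N * d/lambda) = 50.6/(118 * 0.9765) = 0.44

0.44 deg


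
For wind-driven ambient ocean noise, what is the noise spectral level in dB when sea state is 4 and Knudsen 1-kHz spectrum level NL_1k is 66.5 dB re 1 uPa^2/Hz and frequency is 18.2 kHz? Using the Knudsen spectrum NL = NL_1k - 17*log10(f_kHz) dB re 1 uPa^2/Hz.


NL = NL_1k - 17*log10(f_kHz) = 66.5 - 17*log10(18.2) = 66.5 - (21.42) = 45.08

45.08 dB


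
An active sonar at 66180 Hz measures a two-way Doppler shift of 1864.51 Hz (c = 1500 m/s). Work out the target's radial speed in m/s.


From fd = 2*f*v/c, v = c*fd/(2*f) = 1500 * 1864.51 / (2*66180) = 21.13

21.13 m/s


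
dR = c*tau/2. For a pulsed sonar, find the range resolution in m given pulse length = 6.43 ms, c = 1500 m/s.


4.8225 m


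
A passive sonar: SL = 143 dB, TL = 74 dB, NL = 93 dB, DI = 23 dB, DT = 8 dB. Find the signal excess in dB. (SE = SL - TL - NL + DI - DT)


-9 dB


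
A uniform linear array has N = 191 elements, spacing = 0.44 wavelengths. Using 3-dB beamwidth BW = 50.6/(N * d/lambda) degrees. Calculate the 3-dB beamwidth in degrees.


BW = 50.6 / (191 * 0.44) = 50.6 / 84.04 = 0.6

0.6 deg


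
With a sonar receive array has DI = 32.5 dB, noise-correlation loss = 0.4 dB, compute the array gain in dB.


AG = DI - L_corr = 32.5 - 0.4 = 32.1

32.1 dB


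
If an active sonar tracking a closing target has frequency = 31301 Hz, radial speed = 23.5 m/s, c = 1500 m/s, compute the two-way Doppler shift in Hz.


fd = 2*f*v/c = 2 * 31301 * 23.5 / 1500 = 980.76

980.76 Hz


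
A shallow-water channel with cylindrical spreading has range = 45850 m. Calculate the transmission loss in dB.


46.61 dB


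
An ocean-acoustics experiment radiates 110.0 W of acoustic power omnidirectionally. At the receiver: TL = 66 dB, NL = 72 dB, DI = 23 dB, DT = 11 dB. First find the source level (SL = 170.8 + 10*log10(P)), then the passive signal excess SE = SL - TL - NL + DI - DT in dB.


Step 1: SL = 170.8 + 10*log10(110.0) = 191.21 dB
Step 2: SE = SL - TL - NL + DI - DT = 191.21 - 66 - 72 + 23 - 11 = 65.21

65.21 dB


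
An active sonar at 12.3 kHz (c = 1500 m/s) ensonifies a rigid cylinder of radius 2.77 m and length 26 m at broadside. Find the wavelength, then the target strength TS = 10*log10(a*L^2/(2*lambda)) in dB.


Step 1: lambda = c/f = 1500/12300 = 0.12195 m
Step 2: TS = 10*log10(a*L^2/(2*lambda)) = 10*log10(2.77*26^2/(2*0.12195)) = 38.85

38.85 dB


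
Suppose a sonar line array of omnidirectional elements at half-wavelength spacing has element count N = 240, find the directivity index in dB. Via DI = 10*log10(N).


23.8 dB


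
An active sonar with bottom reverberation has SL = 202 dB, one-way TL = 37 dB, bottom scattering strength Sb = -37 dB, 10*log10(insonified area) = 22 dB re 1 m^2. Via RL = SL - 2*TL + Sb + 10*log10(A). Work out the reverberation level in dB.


RL = SL - 2*TL + Sb + 10*log10(A) = 202 - 2*37 + (-37) + 22 = 113

113 dB


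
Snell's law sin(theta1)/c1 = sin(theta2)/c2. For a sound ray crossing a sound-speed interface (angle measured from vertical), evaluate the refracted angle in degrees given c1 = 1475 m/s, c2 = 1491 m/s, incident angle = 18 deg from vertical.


sin(theta2) = (c2/c1)*sin(theta1) = (1491/1475)*sin(18 deg) = 0.31237
theta2 = arcsin(0.31237) = 18.2

18.2 deg


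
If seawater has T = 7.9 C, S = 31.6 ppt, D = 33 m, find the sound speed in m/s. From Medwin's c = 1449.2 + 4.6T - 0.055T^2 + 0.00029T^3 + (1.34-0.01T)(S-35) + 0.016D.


c = 1449.2 + 4.6*7.9 - 0.055*7.9^2 + 0.00029*7.9^3 + (1.34 - 0.01*7.9)*(31.6 - 35) + 0.016*33 = 1478.49

1478.49 m/s


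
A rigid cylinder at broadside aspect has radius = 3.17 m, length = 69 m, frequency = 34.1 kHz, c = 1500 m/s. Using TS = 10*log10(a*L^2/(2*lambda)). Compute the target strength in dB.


52.34 dB


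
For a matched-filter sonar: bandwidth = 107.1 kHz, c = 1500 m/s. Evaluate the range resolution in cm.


dR = c/(2*BW) = 1500 / (2 * 107.1e3) = 0.007 m = 0.7 cm

0.7 cm


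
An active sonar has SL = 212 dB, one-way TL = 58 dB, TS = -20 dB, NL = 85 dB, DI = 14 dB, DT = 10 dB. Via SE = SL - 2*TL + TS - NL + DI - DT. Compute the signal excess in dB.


-5 dB


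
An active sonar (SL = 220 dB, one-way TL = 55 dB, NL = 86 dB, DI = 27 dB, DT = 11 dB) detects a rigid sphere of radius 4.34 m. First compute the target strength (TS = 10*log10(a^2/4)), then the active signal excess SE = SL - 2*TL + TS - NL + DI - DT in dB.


Step 1: TS = 10*log10(4.34^2/4) = 6.73 dB
Step 2: SE = SL - 2*TL + TS - NL + DI - DT = 220 - 2*55 + (6.73) - 86 + 27 - 11 = 46.73

46.73 dB


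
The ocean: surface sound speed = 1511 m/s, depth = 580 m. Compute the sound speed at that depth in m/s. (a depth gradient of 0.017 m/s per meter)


1520.86 m/s


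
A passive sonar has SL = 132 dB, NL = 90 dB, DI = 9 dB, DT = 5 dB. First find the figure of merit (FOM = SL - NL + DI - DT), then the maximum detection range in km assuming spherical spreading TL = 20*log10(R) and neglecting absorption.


Step 1: FOM = SL - NL + DI - DT = 132 - 90 + 9 - 5 = 46 dB
Step 2: at max range FOM = TL = 20*log10(R), so R = 10^(46/20) = 199.53 m = 0.2 km

0.2 km


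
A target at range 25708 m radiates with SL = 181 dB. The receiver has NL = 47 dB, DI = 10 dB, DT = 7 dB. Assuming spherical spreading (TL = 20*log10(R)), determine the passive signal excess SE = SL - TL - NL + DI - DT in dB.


48.8 dB


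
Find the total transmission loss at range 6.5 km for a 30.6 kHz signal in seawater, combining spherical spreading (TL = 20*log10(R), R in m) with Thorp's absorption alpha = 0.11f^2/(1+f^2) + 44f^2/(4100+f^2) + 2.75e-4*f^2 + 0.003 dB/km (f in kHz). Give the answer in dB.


Step 1 (Thorp): alpha = 0.11*936.36/(1+936.36) + 44*936.36/(4100+936.36) + 2.75e-4*936.36 + 0.003 = 8.5509 dB/km
Step 2: TL_spread = 20*log10(6500) = 76.26 dB
Step 3: TL_abs = alpha*R = 8.5509 * 6.5 = 55.58 dB
Step 4: TL_total = 76.26 + 55.58 = 131.84

131.84 dB


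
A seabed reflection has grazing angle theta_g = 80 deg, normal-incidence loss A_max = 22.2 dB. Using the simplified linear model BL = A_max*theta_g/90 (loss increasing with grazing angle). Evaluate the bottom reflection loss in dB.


19.73 dB


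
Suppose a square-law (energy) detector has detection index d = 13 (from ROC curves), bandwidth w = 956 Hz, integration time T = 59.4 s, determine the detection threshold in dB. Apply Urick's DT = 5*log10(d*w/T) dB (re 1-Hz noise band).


DT = 5*log10(d*w/T) = 5*log10(13 * 956 / 59.4) = 5*log10(209.23) = 11.6

11.6 dB


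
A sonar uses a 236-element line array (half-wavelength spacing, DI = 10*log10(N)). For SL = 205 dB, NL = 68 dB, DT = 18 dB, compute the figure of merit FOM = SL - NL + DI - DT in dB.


Step 1: DI = 10*log10(236) = 23.73 dB
Step 2: FOM = SL - NL + DI - DT = 205 - 68 + 23.73 - 18 = 142.73

142.73 dB


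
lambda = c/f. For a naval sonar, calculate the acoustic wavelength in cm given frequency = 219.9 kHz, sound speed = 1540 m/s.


lambda = c/f = 1540 / 219900 = 0.007 m = 0.7 cm

0.7 cm


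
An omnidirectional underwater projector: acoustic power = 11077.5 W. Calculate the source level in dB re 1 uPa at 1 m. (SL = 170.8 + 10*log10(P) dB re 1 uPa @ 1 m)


SL = 170.8 + 10*log10(11077.5) = 170.8 + 40.44 = 211.24

211.24 dB


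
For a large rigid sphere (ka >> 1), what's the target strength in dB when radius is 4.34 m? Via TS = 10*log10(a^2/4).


TS = 10*log10(4.34^2 / 4) = 10*log10(4.7089) = 6.73

6.73 dB


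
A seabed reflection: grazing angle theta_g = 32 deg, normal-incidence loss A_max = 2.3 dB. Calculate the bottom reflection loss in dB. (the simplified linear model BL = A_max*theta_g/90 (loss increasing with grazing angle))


0.82 dB


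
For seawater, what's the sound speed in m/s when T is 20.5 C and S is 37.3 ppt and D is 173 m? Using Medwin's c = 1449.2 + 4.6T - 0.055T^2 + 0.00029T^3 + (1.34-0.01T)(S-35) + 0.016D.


c = 1449.2 + 4.6*20.5 - 0.055*20.5^2 + 0.00029*20.5^3 + (1.34 - 0.01*20.5)*(37.3 - 35) + 0.016*173 = 1528.26

1528.26 m/s


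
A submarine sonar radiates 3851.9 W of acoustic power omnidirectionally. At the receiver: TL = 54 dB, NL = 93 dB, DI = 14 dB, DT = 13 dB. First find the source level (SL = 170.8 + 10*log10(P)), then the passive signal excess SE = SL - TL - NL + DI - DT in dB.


Step 1: SL = 170.8 + 10*log10(3851.9) = 206.66 dB
Step 2: SE = SL - TL - NL + DI - DT = 206.66 - 54 - 93 + 14 - 13 = 60.66

60.66 dB


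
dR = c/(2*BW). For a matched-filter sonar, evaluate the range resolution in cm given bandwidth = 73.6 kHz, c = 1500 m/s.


dR = c/(2*BW) = 1500 / (2 * 73.6e3) = 0.0102 m = 1.02 cm

1.02 cm


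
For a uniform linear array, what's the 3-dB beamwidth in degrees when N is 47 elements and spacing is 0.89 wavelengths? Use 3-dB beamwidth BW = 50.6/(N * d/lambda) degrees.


BW = 50.6 / (47 * 0.89) = 50.6 / 41.83 = 1.21

1.21 deg


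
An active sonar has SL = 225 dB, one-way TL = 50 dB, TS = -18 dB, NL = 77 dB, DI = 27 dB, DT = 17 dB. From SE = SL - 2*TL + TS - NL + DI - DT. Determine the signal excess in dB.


SE = SL - 2*TL + TS - NL + DI - DT = 225 - 2*50 + (-18) - 77 + 27 - 17 = 40

40 dB


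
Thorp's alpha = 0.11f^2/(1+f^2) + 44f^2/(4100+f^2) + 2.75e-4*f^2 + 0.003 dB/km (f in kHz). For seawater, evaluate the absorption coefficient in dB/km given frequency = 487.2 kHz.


108.641 dB/km


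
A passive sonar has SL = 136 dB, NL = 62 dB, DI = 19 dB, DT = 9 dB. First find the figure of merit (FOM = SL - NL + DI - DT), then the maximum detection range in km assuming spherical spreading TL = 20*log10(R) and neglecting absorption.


Step 1: FOM = SL - NL + DI - DT = 136 - 62 + 19 - 9 = 84 dB
Step 2: at max range FOM = TL = 20*log10(R), so R = 10^(84/20) = 15848.93 m = 15.85 km

15.85 km


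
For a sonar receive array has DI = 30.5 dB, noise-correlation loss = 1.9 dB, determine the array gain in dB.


AG = DI - L_corr = 30.5 - 1.9 = 28.6

28.6 dB


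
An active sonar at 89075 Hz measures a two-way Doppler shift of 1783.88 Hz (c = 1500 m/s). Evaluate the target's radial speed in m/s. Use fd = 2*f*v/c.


From fd = 2*f*v/c, v = c*fd/(2*f) = 1500 * 1783.88 / (2*89075) = 15.02

15.02 m/s


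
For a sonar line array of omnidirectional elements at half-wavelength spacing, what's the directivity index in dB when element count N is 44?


DI = 10*log10(44) = 16.43

16.43 dB


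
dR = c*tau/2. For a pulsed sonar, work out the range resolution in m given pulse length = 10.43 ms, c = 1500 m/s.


dR = c*tau/2 = 1500 * 10.43e-3 / 2 = 7.8225

7.8225 m


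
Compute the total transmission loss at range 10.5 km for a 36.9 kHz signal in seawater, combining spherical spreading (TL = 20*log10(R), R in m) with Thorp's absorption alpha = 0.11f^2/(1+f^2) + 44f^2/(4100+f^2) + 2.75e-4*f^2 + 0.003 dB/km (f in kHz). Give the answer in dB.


Step 1 (Thorp): alpha = 0.11*1361.61/(1+1361.61) + 44*1361.61/(4100+1361.61) + 2.75e-4*1361.61 + 0.003 = 11.4568 dB/km
Step 2: TL_spread = 20*log10(10500) = 80.42 dB
Step 3: TL_abs = alpha*R = 11.4568 * 10.5 = 120.3 dB
Step 4: TL_total = 80.42 + 120.3 = 200.72

200.72 dB


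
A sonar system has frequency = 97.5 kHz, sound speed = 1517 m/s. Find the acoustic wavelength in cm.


lambda = c/f = 1517 / 97500 = 0.0156 m = 1.56 cm

1.56 cm


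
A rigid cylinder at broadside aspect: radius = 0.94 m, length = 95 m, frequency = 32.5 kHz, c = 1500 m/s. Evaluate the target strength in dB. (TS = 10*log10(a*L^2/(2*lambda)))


lambda = 1500/32500 = 0.04615 m
TS = 10*log10(0.94*95^2/(2*0.04615)) = 49.63

49.63 dB


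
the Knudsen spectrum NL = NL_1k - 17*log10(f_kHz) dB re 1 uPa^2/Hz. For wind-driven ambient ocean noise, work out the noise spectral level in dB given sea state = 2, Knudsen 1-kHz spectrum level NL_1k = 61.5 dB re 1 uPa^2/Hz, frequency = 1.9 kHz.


56.76 dB


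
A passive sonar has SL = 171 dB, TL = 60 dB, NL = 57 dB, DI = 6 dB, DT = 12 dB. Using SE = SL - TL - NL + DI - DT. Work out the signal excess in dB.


48 dB


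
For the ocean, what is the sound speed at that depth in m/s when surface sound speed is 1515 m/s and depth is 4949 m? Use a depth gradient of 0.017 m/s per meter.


c = 1515 + 0.017 * 4949 = 1599.133

1599.133 m/s


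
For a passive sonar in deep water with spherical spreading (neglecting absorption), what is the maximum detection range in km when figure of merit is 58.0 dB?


At max range FOM = TL, so 20*log10(R) = 58.0
R = 10^(58.0/20) = 794.33 m = 0.79 km

0.79 km


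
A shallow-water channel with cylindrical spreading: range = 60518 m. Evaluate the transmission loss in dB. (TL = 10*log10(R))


TL = 10*log10(60518) = 47.82

47.82 dB


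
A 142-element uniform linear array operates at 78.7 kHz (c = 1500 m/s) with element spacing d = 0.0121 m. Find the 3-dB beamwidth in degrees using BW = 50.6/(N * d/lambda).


0.56 deg


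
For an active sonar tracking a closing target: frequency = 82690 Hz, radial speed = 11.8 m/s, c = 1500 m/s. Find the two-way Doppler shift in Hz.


fd = 2*f*v/c = 2 * 82690 * 11.8 / 1500 = 1300.99

1300.99 Hz


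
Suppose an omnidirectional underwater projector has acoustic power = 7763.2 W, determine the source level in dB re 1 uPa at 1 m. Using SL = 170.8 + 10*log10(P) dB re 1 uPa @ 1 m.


SL = 170.8 + 10*log10(7763.2) = 170.8 + 38.9 = 209.7

209.7 dB


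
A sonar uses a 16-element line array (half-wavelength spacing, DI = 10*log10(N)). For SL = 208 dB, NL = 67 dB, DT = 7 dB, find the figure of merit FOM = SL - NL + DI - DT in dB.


Step 1: DI = 10*log10(16) = 12.04 dB
Step 2: FOM = SL - NL + DI - DT = 208 - 67 + 12.04 - 7 = 146.04

146.04 dB


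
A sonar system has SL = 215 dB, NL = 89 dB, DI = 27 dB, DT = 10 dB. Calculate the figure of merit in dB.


143 dB


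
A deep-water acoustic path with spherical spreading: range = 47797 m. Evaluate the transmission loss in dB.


TL = 20*log10(47797) = 93.59

93.59 dB


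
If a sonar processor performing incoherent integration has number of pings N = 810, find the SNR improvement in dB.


14.54 dB


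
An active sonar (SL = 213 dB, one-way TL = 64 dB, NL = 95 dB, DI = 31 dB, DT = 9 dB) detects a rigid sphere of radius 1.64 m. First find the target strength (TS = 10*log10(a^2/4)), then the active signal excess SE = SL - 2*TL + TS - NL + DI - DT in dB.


Step 1: TS = 10*log10(1.64^2/4) = -1.72 dB
Step 2: SE = SL - 2*TL + TS - NL + DI - DT = 213 - 2*64 + (-1.72) - 95 + 31 - 9 = 10.28

10.28 dB


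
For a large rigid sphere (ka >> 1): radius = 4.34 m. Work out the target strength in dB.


6.73 dB


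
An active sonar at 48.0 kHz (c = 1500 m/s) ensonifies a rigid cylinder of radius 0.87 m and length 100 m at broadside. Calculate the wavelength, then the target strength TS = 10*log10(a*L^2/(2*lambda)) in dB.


Step 1: lambda = c/f = 1500/48000 = 0.03125 m
Step 2: TS = 10*log10(a*L^2/(2*lambda)) = 10*log10(0.87*100^2/(2*0.03125)) = 51.44

51.44 dB


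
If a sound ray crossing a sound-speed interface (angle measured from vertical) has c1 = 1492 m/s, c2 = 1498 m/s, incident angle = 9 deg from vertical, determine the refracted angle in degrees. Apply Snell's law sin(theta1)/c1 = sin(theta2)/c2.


sin(theta2) = (c2/c1)*sin(theta1) = (1498/1492)*sin(9 deg) = 0.15706
theta2 = arcsin(0.15706) = 9.04

9.04 deg


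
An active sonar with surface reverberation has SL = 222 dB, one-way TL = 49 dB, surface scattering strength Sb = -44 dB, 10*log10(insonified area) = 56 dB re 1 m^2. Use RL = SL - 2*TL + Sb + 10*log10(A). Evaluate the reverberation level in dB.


RL = SL - 2*TL + Sb + 10*log10(A) = 222 - 2*49 + (-44) + 56 = 136

136 dB


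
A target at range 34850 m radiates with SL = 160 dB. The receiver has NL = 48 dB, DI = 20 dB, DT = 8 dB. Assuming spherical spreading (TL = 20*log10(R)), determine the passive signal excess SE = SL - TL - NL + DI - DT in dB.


Step 1: TL = 20*log10(34850) = 90.84 dB
Step 2: SE = 160 - 90.84 - 48 + 20 - 8 = 33.16

33.16 dB


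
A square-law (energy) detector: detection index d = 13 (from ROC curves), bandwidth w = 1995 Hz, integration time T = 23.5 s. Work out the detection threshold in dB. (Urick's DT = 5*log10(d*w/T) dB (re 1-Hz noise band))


DT = 5*log10(d*w/T) = 5*log10(13 * 1995 / 23.5) = 5*log10(1103.62) = 15.21

15.21 dB


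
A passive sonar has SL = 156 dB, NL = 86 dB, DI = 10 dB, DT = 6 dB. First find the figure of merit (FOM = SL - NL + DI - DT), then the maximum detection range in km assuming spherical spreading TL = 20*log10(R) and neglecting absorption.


Step 1: FOM = SL - NL + DI - DT = 156 - 86 + 10 - 6 = 74 dB
Step 2: at max range FOM = TL = 20*log10(R), so R = 10^(74/20) = 5011.87 m = 5.01 km

5.01 km


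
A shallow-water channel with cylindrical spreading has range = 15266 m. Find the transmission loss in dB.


41.84 dB


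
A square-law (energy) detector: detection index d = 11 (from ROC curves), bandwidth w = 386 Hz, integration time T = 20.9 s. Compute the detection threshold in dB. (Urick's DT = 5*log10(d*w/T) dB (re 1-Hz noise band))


DT = 5*log10(d*w/T) = 5*log10(11 * 386 / 20.9) = 5*log10(203.16) = 11.54

11.54 dB


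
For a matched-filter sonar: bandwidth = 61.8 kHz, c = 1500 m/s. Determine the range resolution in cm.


dR = c/(2*BW) = 1500 / (2 * 61.8e3) = 0.0121 m = 1.21 cm

1.21 cm


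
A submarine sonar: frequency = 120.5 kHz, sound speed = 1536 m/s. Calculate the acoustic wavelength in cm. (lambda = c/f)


lambda = c/f = 1536 / 120500 = 0.0127 m = 1.27 cm

1.27 cm


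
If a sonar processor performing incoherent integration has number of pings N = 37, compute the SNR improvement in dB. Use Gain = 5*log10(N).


Gain = 5*log10(37) = 7.84

7.84 dB


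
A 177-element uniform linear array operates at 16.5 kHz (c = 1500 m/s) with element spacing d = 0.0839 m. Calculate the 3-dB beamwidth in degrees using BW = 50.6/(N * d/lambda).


Step 1: lambda = 1500/16500 = 0.09091 m
Step 2: d/lambda = 0.0839/0.09091 = 0.9229
Step 3: BW = 50.6/(N * d/lambda) = 50.6/(177 * 0.9229) = 0.31

0.31 deg


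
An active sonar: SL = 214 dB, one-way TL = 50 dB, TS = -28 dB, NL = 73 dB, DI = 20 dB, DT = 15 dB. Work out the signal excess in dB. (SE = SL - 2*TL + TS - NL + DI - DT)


SE = SL - 2*TL + TS - NL + DI - DT = 214 - 2*50 + (-28) - 73 + 20 - 15 = 18

18 dB


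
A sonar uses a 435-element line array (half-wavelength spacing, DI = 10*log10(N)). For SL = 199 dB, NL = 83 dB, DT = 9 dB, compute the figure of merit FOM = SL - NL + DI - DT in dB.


Step 1: DI = 10*log10(435) = 26.38 dB
Step 2: FOM = SL - NL + DI - DT = 199 - 83 + 26.38 - 9 = 133.38

133.38 dB


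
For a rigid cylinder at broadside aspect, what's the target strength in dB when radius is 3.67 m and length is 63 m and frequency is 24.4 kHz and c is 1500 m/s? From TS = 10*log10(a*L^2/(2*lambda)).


50.74 dB


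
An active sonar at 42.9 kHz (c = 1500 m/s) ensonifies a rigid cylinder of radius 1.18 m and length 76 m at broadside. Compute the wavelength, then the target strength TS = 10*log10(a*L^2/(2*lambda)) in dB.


Step 1: lambda = c/f = 1500/42900 = 0.03497 m
Step 2: TS = 10*log10(a*L^2/(2*lambda)) = 10*log10(1.18*76^2/(2*0.03497)) = 49.89

49.89 dB


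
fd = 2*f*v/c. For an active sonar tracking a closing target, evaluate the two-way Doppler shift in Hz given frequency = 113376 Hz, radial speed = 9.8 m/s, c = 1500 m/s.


fd = 2*f*v/c = 2 * 113376 * 9.8 / 1500 = 1481.45

1481.45 Hz


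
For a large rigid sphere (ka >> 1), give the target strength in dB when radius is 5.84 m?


TS = 10*log10(5.84^2 / 4) = 10*log10(8.5264) = 9.31

9.31 dB


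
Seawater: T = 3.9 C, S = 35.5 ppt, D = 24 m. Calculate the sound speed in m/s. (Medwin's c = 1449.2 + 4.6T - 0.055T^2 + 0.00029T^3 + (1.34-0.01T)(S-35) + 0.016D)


1467.36 m/s


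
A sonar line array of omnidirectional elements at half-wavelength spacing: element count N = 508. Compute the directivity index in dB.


DI = 10*log10(508) = 27.06

27.06 dB


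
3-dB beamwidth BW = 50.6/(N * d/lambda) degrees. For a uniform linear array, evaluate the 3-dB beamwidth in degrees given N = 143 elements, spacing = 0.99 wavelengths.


BW = 50.6 / (143 * 0.99) = 50.6 / 141.57 = 0.36

0.36 deg


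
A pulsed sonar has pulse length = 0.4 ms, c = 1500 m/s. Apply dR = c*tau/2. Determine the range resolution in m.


0.3 m


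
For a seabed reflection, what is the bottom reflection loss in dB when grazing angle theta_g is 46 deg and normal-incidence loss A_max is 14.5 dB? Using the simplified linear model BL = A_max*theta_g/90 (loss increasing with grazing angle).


7.41 dB


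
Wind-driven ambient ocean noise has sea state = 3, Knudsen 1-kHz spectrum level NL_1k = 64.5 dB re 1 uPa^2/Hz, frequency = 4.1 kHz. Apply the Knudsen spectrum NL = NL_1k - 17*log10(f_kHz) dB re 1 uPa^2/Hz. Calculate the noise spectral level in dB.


NL = NL_1k - 17*log10(f_kHz) = 64.5 - 17*log10(4.1) = 64.5 - (10.42) = 54.08

54.08 dB


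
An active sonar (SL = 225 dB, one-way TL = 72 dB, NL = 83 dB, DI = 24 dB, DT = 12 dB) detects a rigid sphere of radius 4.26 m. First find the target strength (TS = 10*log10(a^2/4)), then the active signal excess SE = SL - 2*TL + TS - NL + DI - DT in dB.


Step 1: TS = 10*log10(4.26^2/4) = 6.57 dB
Step 2: SE = SL - 2*TL + TS - NL + DI - DT = 225 - 2*72 + (6.57) - 83 + 24 - 12 = 16.57

16.57 dB


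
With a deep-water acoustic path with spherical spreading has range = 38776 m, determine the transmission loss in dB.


91.77 dB


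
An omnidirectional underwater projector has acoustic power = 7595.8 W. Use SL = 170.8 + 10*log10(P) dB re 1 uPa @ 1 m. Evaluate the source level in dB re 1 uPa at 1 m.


SL = 170.8 + 10*log10(7595.8) = 170.8 + 38.81 = 209.61

209.61 dB


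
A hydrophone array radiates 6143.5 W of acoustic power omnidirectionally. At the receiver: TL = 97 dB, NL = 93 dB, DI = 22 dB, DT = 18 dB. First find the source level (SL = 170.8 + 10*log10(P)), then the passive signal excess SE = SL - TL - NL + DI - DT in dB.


Step 1: SL = 170.8 + 10*log10(6143.5) = 208.68 dB
Step 2: SE = SL - TL - NL + DI - DT = 208.68 - 97 - 93 + 22 - 18 = 22.68

22.68 dB


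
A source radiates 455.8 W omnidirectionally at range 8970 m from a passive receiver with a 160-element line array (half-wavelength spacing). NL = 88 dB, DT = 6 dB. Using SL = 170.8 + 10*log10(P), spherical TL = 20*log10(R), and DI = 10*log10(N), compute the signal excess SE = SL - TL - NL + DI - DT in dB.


Step 1: SL = 170.8 + 10*log10(455.8) = 197.39 dB
Step 2: TL = 20*log10(8970) = 79.06 dB
Step 3: DI = 10*log10(160) = 22.04 dB
Step 4: SE = SL - TL - NL + DI - DT = 197.39 - 79.06 - 88 + 22.04 - 6 = 46.37

46.37 dB


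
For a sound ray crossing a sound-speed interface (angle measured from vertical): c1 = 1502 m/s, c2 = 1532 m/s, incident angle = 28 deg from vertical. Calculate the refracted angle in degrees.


sin(theta2) = (c2/c1)*sin(theta1) = (1532/1502)*sin(28 deg) = 0.47885
theta2 = arcsin(0.47885) = 28.61

28.61 deg


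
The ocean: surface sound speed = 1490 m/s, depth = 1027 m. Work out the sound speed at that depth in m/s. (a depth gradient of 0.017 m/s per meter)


c = 1490 + 0.017 * 1027 = 1507.459

1507.459 m/s


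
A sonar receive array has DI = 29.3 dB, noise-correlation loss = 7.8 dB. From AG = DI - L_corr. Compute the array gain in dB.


AG = DI - L_corr = 29.3 - 7.8 = 21.5

21.5 dB


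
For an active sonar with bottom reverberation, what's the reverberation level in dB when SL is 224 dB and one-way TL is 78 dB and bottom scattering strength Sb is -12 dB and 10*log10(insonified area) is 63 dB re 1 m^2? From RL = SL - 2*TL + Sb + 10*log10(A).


RL = SL - 2*TL + Sb + 10*log10(A) = 224 - 2*78 + (-12) + 63 = 119

119 dB


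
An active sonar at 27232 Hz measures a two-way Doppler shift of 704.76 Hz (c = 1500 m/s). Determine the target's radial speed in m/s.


From fd = 2*f*v/c, v = c*fd/(2*f) = 1500 * 704.76 / (2*27232) = 19.41

19.41 m/s


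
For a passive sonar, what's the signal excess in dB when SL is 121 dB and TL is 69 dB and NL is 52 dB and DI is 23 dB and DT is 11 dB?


12 dB


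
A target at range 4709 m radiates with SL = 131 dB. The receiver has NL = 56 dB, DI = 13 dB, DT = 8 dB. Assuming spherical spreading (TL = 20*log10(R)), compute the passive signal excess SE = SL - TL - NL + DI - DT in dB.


Step 1: TL = 20*log10(4709) = 73.46 dB
Step 2: SE = 131 - 73.46 - 56 + 13 - 8 = 6.54

6.54 dB


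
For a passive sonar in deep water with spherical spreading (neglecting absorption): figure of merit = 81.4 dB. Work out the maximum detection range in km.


11.75 km


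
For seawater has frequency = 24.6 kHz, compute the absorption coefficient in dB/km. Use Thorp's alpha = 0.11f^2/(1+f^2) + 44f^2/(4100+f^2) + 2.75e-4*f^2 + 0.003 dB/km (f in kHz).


f^2 = 605.16
alpha = 0.11*605.16/(1+605.16) + 44*605.16/(4100+605.16) + 2.75e-4*605.16 + 0.003 = 5.938

5.938 dB/km


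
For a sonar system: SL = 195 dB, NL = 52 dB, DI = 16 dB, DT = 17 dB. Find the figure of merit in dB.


142 dB


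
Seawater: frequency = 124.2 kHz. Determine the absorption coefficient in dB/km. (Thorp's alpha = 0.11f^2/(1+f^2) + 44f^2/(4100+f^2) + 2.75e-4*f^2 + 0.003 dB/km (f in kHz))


f^2 = 15425.64
alpha = 0.11*15425.64/(1+15425.64) + 44*15425.64/(4100+15425.64) + 2.75e-4*15425.64 + 0.003 = 39.116

39.116 dB/km


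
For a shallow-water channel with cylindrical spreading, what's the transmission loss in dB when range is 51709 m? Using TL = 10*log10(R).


47.14 dB


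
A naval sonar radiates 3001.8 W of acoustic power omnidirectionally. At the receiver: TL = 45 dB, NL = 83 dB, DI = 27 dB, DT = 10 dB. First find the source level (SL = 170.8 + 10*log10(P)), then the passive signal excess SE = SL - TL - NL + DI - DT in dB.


Step 1: SL = 170.8 + 10*log10(3001.8) = 205.57 dB
Step 2: SE = SL - TL - NL + DI - DT = 205.57 - 45 - 83 + 27 - 10 = 94.57

94.57 dB


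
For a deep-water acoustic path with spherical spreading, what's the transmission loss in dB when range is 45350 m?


TL = 20*log10(45350) = 93.13

93.13 dB


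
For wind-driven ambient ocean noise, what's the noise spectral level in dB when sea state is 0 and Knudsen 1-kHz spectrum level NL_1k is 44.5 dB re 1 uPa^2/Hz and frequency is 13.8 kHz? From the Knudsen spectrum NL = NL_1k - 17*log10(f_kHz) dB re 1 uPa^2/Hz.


NL = NL_1k - 17*log10(f_kHz) = 44.5 - 17*log10(13.8) = 44.5 - (19.38) = 25.12

25.12 dB


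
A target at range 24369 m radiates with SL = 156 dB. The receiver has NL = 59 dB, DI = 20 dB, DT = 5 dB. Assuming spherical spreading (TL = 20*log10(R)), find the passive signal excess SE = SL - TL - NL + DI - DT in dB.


Step 1: TL = 20*log10(24369) = 87.74 dB
Step 2: SE = 156 - 87.74 - 59 + 20 - 5 = 24.26

24.26 dB


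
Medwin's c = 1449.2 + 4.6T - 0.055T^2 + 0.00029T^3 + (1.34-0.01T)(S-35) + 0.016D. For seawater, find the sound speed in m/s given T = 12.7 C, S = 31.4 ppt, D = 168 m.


c = 1449.2 + 4.6*12.7 - 0.055*12.7^2 + 0.00029*12.7^3 + (1.34 - 0.01*12.7)*(31.4 - 35) + 0.016*168 = 1497.66

1497.66 m/s


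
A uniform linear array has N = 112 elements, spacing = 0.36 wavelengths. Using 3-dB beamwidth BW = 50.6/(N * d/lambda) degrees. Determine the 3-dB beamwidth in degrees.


1.25 deg


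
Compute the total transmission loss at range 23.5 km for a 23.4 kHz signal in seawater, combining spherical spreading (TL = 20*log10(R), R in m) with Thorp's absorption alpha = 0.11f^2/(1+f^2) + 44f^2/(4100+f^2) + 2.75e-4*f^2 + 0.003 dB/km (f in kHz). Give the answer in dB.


215.43 dB


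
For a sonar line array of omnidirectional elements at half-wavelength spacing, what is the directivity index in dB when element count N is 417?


DI = 10*log10(417) = 26.2

26.2 dB


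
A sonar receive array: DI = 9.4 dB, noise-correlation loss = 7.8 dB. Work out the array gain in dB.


1.6 dB


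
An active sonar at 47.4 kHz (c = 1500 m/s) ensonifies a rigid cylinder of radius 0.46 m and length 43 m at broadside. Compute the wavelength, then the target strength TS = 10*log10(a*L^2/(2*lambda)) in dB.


Step 1: lambda = c/f = 1500/47400 = 0.03165 m
Step 2: TS = 10*log10(a*L^2/(2*lambda)) = 10*log10(0.46*43^2/(2*0.03165)) = 41.28

41.28 dB


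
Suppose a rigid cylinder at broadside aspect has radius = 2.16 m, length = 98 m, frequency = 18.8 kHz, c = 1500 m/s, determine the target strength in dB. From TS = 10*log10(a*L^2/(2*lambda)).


lambda = 1500/18800 = 0.07979 m
TS = 10*log10(2.16*98^2/(2*0.07979)) = 51.14

51.14 dB


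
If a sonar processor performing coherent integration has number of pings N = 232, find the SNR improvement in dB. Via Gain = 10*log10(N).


23.65 dB


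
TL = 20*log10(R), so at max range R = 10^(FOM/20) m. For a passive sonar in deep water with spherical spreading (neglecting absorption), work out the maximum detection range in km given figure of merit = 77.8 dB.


At max range FOM = TL, so 20*log10(R) = 77.8
R = 10^(77.8/20) = 7762.47 m = 7.76 km

7.76 km


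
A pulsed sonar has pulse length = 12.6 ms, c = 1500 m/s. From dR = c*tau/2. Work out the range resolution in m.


9.45 m


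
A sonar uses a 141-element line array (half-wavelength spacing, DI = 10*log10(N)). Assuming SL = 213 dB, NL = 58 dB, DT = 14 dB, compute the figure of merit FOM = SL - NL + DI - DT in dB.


Step 1: DI = 10*log10(141) = 21.49 dB
Step 2: FOM = SL - NL + DI - DT = 213 - 58 + 21.49 - 14 = 162.49

162.49 dB


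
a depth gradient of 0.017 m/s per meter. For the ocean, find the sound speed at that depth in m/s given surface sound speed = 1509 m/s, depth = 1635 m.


c = 1509 + 0.017 * 1635 = 1536.795

1536.795 m/s
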